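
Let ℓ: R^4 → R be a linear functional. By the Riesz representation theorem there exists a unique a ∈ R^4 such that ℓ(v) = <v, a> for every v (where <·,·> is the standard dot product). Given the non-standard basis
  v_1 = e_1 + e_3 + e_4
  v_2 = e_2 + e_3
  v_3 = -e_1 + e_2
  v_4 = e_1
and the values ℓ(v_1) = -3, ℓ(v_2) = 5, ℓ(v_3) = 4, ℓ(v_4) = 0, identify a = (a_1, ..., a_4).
a = (0, 4, 1, -4)

Write a = (a_1, ..., a_4) in the standard basis. For each basis vector v_i, ℓ(v_i) = <v_i, a> is a linear equation in the a_j's. Collect the n equations into a matrix system V a = ℓ, where row i of V is v_i (expressed in the standard basis). Since V is invertible (lower-triangular with 1s on the diagonal, up to permutation), solve by back-substitution:
  V =
[[1, 0, 1, 1],
 [0, 1, 1, 0],
 [-1, 1, 0, 0],
 [1, 0, 0, 0]]
  V a = (-3, 5, 4, 0)
Solving gives a = (0, 4, 1, -4).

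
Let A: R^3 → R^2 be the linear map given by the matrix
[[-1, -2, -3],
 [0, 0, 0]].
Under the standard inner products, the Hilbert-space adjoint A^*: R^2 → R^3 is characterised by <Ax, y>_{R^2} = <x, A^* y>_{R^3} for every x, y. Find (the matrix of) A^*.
A^* = A^T =
[[-1, 0],
 [-2, 0],
 [-3, 0]]

For real matrices with standard dot products, the defining identity <Ax, y> = <x, A^* y> gives (Ax)^T y = x^T (A^*) y, i.e. x^T A^T y = x^T (A^*) y. Since this holds for all x, y, we must have A^* = A^T. Therefore
A^* =
[[-1, 0],
 [-2, 0],
 [-3, 0]].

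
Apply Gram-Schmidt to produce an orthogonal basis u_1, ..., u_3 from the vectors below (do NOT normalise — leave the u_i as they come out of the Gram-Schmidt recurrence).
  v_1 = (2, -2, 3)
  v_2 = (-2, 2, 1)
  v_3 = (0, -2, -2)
Orthogonal basis:
  u_1 = (2, -2, 3)
  u_2 = (-24/17, 24/17, 32/17)
  u_3 = (-1, -1, 0)

Apply the Gram-Schmidt recurrence
  u_1 = v_1
  u_i = v_i − Σ_{j<i} ((v_i · u_j) / (u_j · u_j)) · u_j.

Step by step this gives:
  u_1 = (2, -2, 3)
  u_2 = (-24/17, 24/17, 32/17)
  u_3 = (-1, -1, 0)

Orthogonality check:
  u_2 · u_1 = 0 (should be 0)
  u_3 · u_1 = 0 (should be 0)
  u_3 · u_2 = 0 (should be 0)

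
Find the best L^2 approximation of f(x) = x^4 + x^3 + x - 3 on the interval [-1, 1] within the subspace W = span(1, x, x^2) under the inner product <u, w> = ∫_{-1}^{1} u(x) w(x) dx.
g(x) = 6*x^2/7 + 8*x/5 - 108/35

The best approximation g ∈ W is the orthogonal projection of f onto W. Writing g = a_0 + a_1 x + a_2 x^2, the coefficients solve the normal equations G · a = b where
  G_{ij} = <φ_i, φ_j> and b_i = <f, φ_i>, with φ_0 = 1, φ_1 = x, φ_2 = x^2.
G =
  [2, 0, 2/3]
  [0, 2/3, 0]
  [2/3, 0, 2/5],
b = (-28/5, 16/15, -12/7).
Solving gives a_0 = -108/35, a_1 = 8/5, a_2 = 6/7, so
  g(x) = 6*x^2/7 + 8*x/5 - 108/35.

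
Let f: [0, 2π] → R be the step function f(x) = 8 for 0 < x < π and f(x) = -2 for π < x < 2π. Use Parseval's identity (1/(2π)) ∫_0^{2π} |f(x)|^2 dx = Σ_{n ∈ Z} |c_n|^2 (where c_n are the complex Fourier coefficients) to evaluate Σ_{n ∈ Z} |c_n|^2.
Σ |c_n|^2 = 34

Parseval equates the L^2 energy of f (normalised by 1/(2π)) with the ℓ^2 sum of its Fourier coefficients: (1/(2π)) ∫_0^{2π} |f|^2 = Σ |c_n|^2.
Compute the left side: (1/(2π)) [∫_0^π 8^2 dx + ∫_π^{2π} (-2)^2 dx] = (1/(2π)) · (64π + 4π) = (64 + 4)/2 = 34.
So Σ_{n ∈ Z} |c_n|^2 = 34.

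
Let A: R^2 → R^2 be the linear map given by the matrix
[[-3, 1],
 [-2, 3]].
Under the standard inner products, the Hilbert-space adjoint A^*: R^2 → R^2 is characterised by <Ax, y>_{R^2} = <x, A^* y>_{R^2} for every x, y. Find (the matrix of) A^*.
A^* = A^T =
[[-3, -2],
 [1, 3]]

For real matrices with standard dot products, the defining identity <Ax, y> = <x, A^* y> gives (Ax)^T y = x^T (A^*) y, i.e. x^T A^T y = x^T (A^*) y. Since this holds for all x, y, we must have A^* = A^T. Therefore
A^* =
[[-3, -2],
 [1, 3]].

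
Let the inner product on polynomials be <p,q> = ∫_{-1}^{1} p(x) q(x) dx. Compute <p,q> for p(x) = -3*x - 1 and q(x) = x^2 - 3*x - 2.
<p,q> = 28/3

Expand the product: p(x)·q(x) = -3*x^3 + 8*x^2 + 9*x + 2.
∫_{-1}^{1} of each monomial x^k gives [2/(k+1) if k even, 0 if k odd]. Integrating term-by-term (or equivalently evaluating the antiderivative F(x) = -3*x^4/4 + 8*x^3/3 + 9*x^2/2 + 2*x at the endpoints):
  F(1) − F(−1) = 101/12 − (-11/12) = 28/3.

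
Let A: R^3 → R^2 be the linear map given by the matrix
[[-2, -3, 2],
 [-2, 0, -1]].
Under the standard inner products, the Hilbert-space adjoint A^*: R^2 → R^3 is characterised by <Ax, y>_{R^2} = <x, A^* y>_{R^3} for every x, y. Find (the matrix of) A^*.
A^* = A^T =
[[-2, -2],
 [-3, 0],
 [2, -1]]

For real matrices with standard dot products, the defining identity <Ax, y> = <x, A^* y> gives (Ax)^T y = x^T (A^*) y, i.e. x^T A^T y = x^T (A^*) y. Since this holds for all x, y, we must have A^* = A^T. Therefore
A^* =
[[-2, -2],
 [-3, 0],
 [2, -1]].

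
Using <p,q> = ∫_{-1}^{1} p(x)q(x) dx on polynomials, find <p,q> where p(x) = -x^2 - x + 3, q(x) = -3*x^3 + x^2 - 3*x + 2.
<p,q> = 232/15

Expand the product: p(x)·q(x) = 3*x^5 + 2*x^4 - 7*x^3 + 4*x^2 - 11*x + 6.
∫_{-1}^{1} of each monomial x^k gives [2/(k+1) if k even, 0 if k odd]. Integrating term-by-term (or equivalently evaluating the antiderivative F(x) = x^6/2 + 2*x^5/5 - 7*x^4/4 + 4*x^3/3 - 11*x^2/2 + 6*x at the endpoints):
  F(1) − F(−1) = 59/60 − (-869/60) = 232/15.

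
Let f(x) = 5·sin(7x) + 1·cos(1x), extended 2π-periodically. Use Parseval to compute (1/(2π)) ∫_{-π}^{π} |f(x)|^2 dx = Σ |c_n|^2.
Σ |c_n|^2 = 13

Expand |f|^2 and use orthogonality of {sin(nx), cos(mx)} on [-π, π]:
  ∫_{-π}^{π} sin(nx)^2 dx = π, ∫ cos(mx)^2 dx = π, and cross terms integrate to 0.
So ∫_{-π}^{π} f(x)^2 dx = 5^2 · π + 1^2 · π = (25 + 1)π.
Divide by 2π: (25 + 1)/2 = 13.
By Parseval, this equals Σ |c_n|^2.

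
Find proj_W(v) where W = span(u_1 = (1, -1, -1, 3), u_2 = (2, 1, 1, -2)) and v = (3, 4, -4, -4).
proj_W(v) = (37/14, 10/7, 10/7, -41/14)

Set up U = [u_1 | ... | u_2] ∈ R^(4×2). The projector onto W = col(U) is P = U (U^T U)^(-1) U^T.
Compute U^T U =
  [12, -6]
  [-6, 10],
and U^T v = (-9, 14).
Solve U^T U · c = U^T v for the coefficients: c = (-1/14, 19/14). The projection is proj_W(v) = U c.
Check: (v - proj_W(v)) · u_1 = 0  (should be 0).
Check: (v - proj_W(v)) · u_2 = 0  (should be 0).
Result: proj_W(v) = (37/14, 10/7, 10/7, -41/14).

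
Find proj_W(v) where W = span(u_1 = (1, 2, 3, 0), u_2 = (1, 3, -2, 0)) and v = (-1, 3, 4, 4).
proj_W(v) = (17/15, 85/39, 748/195, 0)

Set up U = [u_1 | ... | u_2] ∈ R^(4×2). The projector onto W = col(U) is P = U (U^T U)^(-1) U^T.
Compute U^T U =
  [14, 1]
  [1, 14],
and U^T v = (17, 0).
Solve U^T U · c = U^T v for the coefficients: c = (238/195, -17/195). The projection is proj_W(v) = U c.
Check: (v - proj_W(v)) · u_1 = 0  (should be 0).
Check: (v - proj_W(v)) · u_2 = 0  (should be 0).
Result: proj_W(v) = (17/15, 85/39, 748/195, 0).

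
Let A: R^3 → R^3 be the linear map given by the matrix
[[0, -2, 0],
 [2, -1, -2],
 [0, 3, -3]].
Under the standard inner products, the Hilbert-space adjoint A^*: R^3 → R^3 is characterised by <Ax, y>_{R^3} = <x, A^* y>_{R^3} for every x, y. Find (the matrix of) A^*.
A^* = A^T =
[[0, 2, 0],
 [-2, -1, 3],
 [0, -2, -3]]

For real matrices with standard dot products, the defining identity <Ax, y> = <x, A^* y> gives (Ax)^T y = x^T (A^*) y, i.e. x^T A^T y = x^T (A^*) y. Since this holds for all x, y, we must have A^* = A^T. Therefore
A^* =
[[0, 2, 0],
 [-2, -1, 3],
 [0, -2, -3]].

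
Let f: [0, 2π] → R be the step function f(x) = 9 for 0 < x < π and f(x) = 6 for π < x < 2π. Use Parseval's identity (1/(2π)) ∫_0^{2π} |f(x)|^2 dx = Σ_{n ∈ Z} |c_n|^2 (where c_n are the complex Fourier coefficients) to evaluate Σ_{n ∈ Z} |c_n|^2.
Σ |c_n|^2 = 117/2

Parseval equates the L^2 energy of f (normalised by 1/(2π)) with the ℓ^2 sum of its Fourier coefficients: (1/(2π)) ∫_0^{2π} |f|^2 = Σ |c_n|^2.
Compute the left side: (1/(2π)) [∫_0^π 9^2 dx + ∫_π^{2π} 6^2 dx] = (1/(2π)) · (81π + 36π) = (81 + 36)/2 = 117/2.
So Σ_{n ∈ Z} |c_n|^2 = 117/2.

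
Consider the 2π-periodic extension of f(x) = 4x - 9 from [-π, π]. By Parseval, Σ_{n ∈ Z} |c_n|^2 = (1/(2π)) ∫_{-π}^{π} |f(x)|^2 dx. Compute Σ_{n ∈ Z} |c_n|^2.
Σ |c_n|^2 = 16π^2/3 + 81

Expand and integrate term by term over [-π, π]:
  ∫ (4x)^2 dx = 16·(2π^3/3); ∫ 2·4·(-9)·x dx = 0 (odd integrand); ∫ (-9)^2 dx = 81·2π.
So (1/(2π)) ∫_{-π}^{π} (4x - 9)^2 dx = 16π^2/3 + 81 = 16π^2/3 + 81.
Parseval ⇒ Σ |c_n|^2 = 16π^2/3 + 81.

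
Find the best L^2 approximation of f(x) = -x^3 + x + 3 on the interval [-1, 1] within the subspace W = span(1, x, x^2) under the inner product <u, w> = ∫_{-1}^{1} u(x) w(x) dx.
g(x) = 2*x/5 + 3

The best approximation g ∈ W is the orthogonal projection of f onto W. Writing g = a_0 + a_1 x + a_2 x^2, the coefficients solve the normal equations G · a = b where
  G_{ij} = <φ_i, φ_j> and b_i = <f, φ_i>, with φ_0 = 1, φ_1 = x, φ_2 = x^2.
G =
  [2, 0, 2/3]
  [0, 2/3, 0]
  [2/3, 0, 2/5],
b = (6, 4/15, 2).
Solving gives a_0 = 3, a_1 = 2/5, a_2 = 0, so
  g(x) = 2*x/5 + 3.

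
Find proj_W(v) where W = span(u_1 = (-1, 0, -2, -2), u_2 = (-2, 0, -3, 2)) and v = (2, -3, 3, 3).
proj_W(v) = (224/137, 0, 441/137, 406/137)

Set up U = [u_1 | ... | u_2] ∈ R^(4×2). The projector onto W = col(U) is P = U (U^T U)^(-1) U^T.
Compute U^T U =
  [9, 4]
  [4, 17],
and U^T v = (-14, -7).
Solve U^T U · c = U^T v for the coefficients: c = (-210/137, -7/137). The projection is proj_W(v) = U c.
Check: (v - proj_W(v)) · u_1 = 0  (should be 0).
Check: (v - proj_W(v)) · u_2 = 0  (should be 0).
Result: proj_W(v) = (224/137, 0, 441/137, 406/137).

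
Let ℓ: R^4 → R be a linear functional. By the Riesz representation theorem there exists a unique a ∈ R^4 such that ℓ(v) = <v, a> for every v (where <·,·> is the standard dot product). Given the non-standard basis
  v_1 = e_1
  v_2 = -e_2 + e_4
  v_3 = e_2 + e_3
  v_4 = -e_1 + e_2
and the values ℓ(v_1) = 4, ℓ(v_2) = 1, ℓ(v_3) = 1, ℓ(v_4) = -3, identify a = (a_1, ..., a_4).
a = (4, 1, 0, 2)

Write a = (a_1, ..., a_4) in the standard basis. For each basis vector v_i, ℓ(v_i) = <v_i, a> is a linear equation in the a_j's. Collect the n equations into a matrix system V a = ℓ, where row i of V is v_i (expressed in the standard basis). Since V is invertible (lower-triangular with 1s on the diagonal, up to permutation), solve by back-substitution:
  V =
[[1, 0, 0, 0],
 [0, -1, 0, 1],
 [0, 1, 1, 0],
 [-1, 1, 0, 0]]
  V a = (4, 1, 1, -3)
Solving gives a = (4, 1, 0, 2).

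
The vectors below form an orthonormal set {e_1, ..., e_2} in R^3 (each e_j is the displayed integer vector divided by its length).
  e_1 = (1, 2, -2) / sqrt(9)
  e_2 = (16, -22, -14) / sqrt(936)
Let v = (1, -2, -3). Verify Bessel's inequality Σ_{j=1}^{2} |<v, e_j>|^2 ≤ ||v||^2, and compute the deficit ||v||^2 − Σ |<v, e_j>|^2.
Σ |<v, e_j>|^2 = 315/26; ||v||^2 = 14; deficit = 49/26

Write each e_j = u_j / sqrt(<u_j, u_j>) where u_j is the displayed integer vector. Then <v, e_j> = <v, u_j> / sqrt(<u_j, u_j>), so |<v, e_j>|^2 = <v, u_j>^2 / <u_j, u_j>.
Coefficients: <v, e_1> = 3/sqrt(9), <v, e_2> = 102/sqrt(936).
Square and sum: Σ |<v, e_j>|^2 = 315/26.
Compute ||v||^2 = v·v = 14.
Deficit = 14 − 315/26 = 49/26 ≥ 0, confirming Bessel's inequality. (The deficit equals ||v − Σ <v,e_j> e_j||^2, the squared distance from v to span{e_j}.)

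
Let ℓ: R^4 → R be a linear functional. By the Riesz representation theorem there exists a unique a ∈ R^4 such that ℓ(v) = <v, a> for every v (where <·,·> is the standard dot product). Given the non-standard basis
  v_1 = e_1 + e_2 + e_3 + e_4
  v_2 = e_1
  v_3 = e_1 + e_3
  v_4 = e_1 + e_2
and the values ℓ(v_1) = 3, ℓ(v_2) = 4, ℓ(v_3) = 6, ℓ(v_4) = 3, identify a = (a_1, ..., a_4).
a = (4, -1, 2, -2)

Write a = (a_1, ..., a_4) in the standard basis. For each basis vector v_i, ℓ(v_i) = <v_i, a> is a linear equation in the a_j's. Collect the n equations into a matrix system V a = ℓ, where row i of V is v_i (expressed in the standard basis). Since V is invertible (lower-triangular with 1s on the diagonal, up to permutation), solve by back-substitution:
  V =
[[1, 1, 1, 1],
 [1, 0, 0, 0],
 [1, 0, 1, 0],
 [1, 1, 0, 0]]
  V a = (3, 4, 6, 3)
Solving gives a = (4, -1, 2, -2).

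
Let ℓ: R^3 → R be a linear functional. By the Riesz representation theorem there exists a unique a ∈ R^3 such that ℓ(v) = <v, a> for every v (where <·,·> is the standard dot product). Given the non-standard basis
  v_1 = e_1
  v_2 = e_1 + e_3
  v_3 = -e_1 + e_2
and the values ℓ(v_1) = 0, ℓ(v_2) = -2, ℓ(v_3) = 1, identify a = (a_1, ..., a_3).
a = (0, 1, -2)

Write a = (a_1, ..., a_3) in the standard basis. For each basis vector v_i, ℓ(v_i) = <v_i, a> is a linear equation in the a_j's. Collect the n equations into a matrix system V a = ℓ, where row i of V is v_i (expressed in the standard basis). Since V is invertible (lower-triangular with 1s on the diagonal, up to permutation), solve by back-substitution:
  V =
[[1, 0, 0],
 [1, 0, 1],
 [-1, 1, 0]]
  V a = (0, -2, 1)
Solving gives a = (0, 1, -2).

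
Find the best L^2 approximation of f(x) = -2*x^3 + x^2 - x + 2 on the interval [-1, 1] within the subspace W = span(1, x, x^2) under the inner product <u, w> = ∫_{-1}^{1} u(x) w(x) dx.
g(x) = x^2 - 11*x/5 + 2

The best approximation g ∈ W is the orthogonal projection of f onto W. Writing g = a_0 + a_1 x + a_2 x^2, the coefficients solve the normal equations G · a = b where
  G_{ij} = <φ_i, φ_j> and b_i = <f, φ_i>, with φ_0 = 1, φ_1 = x, φ_2 = x^2.
G =
  [2, 0, 2/3]
  [0, 2/3, 0]
  [2/3, 0, 2/5],
b = (14/3, -22/15, 26/15).
Solving gives a_0 = 2, a_1 = -11/5, a_2 = 1, so
  g(x) = x^2 - 11*x/5 + 2.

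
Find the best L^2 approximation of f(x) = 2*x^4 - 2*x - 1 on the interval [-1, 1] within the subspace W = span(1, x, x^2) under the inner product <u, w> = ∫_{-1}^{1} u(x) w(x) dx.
g(x) = 12*x^2/7 - 2*x - 41/35

The best approximation g ∈ W is the orthogonal projection of f onto W. Writing g = a_0 + a_1 x + a_2 x^2, the coefficients solve the normal equations G · a = b where
  G_{ij} = <φ_i, φ_j> and b_i = <f, φ_i>, with φ_0 = 1, φ_1 = x, φ_2 = x^2.
G =
  [2, 0, 2/3]
  [0, 2/3, 0]
  [2/3, 0, 2/5],
b = (-6/5, -4/3, -2/21).
Solving gives a_0 = -41/35, a_1 = -2, a_2 = 12/7, so
  g(x) = 12*x^2/7 - 2*x - 41/35.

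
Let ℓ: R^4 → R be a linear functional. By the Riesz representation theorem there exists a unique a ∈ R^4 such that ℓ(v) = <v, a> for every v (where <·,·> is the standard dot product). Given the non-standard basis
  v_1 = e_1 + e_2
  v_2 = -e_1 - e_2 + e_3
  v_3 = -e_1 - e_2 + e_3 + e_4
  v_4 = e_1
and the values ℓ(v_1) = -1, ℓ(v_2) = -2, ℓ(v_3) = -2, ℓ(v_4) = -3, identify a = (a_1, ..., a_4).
a = (-3, 2, -3, 0)

Write a = (a_1, ..., a_4) in the standard basis. For each basis vector v_i, ℓ(v_i) = <v_i, a> is a linear equation in the a_j's. Collect the n equations into a matrix system V a = ℓ, where row i of V is v_i (expressed in the standard basis). Since V is invertible (lower-triangular with 1s on the diagonal, up to permutation), solve by back-substitution:
  V =
[[1, 1, 0, 0],
 [-1, -1, 1, 0],
 [-1, -1, 1, 1],
 [1, 0, 0, 0]]
  V a = (-1, -2, -2, -3)
Solving gives a = (-3, 2, -3, 0).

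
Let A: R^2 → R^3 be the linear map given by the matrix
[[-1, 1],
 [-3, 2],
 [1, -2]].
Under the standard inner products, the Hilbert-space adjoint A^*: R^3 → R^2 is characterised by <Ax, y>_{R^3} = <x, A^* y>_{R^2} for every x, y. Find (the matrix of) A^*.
A^* = A^T =
[[-1, -3, 1],
 [1, 2, -2]]

For real matrices with standard dot products, the defining identity <Ax, y> = <x, A^* y> gives (Ax)^T y = x^T (A^*) y, i.e. x^T A^T y = x^T (A^*) y. Since this holds for all x, y, we must have A^* = A^T. Therefore
A^* =
[[-1, -3, 1],
 [1, 2, -2]].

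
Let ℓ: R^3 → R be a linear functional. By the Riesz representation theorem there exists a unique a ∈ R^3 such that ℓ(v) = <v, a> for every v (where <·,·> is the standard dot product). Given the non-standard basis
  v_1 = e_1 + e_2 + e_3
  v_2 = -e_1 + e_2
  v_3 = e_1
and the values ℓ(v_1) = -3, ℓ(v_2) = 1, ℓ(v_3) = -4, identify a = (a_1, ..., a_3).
a = (-4, -3, 4)

Write a = (a_1, ..., a_3) in the standard basis. For each basis vector v_i, ℓ(v_i) = <v_i, a> is a linear equation in the a_j's. Collect the n equations into a matrix system V a = ℓ, where row i of V is v_i (expressed in the standard basis). Since V is invertible (lower-triangular with 1s on the diagonal, up to permutation), solve by back-substitution:
  V =
[[1, 1, 1],
 [-1, 1, 0],
 [1, 0, 0]]
  V a = (-3, 1, -4)
Solving gives a = (-4, -3, 4).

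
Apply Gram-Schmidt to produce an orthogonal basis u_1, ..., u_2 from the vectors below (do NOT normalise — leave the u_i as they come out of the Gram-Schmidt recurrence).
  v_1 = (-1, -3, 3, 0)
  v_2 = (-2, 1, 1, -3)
Orthogonal basis:
  u_1 = (-1, -3, 3, 0)
  u_2 = (-36/19, 25/19, 13/19, -3)

Apply the Gram-Schmidt recurrence
  u_1 = v_1
  u_i = v_i − Σ_{j<i} ((v_i · u_j) / (u_j · u_j)) · u_j.

Step by step this gives:
  u_1 = (-1, -3, 3, 0)
  u_2 = (-36/19, 25/19, 13/19, -3)

Orthogonality check:
  u_2 · u_1 = 0 (should be 0)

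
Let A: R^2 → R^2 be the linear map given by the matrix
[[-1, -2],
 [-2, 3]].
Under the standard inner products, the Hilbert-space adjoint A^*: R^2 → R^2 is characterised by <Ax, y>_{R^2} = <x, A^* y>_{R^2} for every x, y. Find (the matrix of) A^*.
A^* = A^T =
[[-1, -2],
 [-2, 3]]

For real matrices with standard dot products, the defining identity <Ax, y> = <x, A^* y> gives (Ax)^T y = x^T (A^*) y, i.e. x^T A^T y = x^T (A^*) y. Since this holds for all x, y, we must have A^* = A^T. Therefore
A^* =
[[-1, -2],
 [-2, 3]].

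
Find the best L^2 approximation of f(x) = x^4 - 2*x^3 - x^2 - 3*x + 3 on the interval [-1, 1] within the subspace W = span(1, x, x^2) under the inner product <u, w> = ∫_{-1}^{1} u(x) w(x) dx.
g(x) = -x^2/7 - 21*x/5 + 102/35

The best approximation g ∈ W is the orthogonal projection of f onto W. Writing g = a_0 + a_1 x + a_2 x^2, the coefficients solve the normal equations G · a = b where
  G_{ij} = <φ_i, φ_j> and b_i = <f, φ_i>, with φ_0 = 1, φ_1 = x, φ_2 = x^2.
G =
  [2, 0, 2/3]
  [0, 2/3, 0]
  [2/3, 0, 2/5],
b = (86/15, -14/5, 66/35).
Solving gives a_0 = 102/35, a_1 = -21/5, a_2 = -1/7, so
  g(x) = -x^2/7 - 21*x/5 + 102/35.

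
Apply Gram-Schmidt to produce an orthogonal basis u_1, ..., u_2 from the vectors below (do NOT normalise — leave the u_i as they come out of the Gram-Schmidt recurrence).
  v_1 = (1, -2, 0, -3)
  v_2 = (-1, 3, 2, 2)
Orthogonal basis:
  u_1 = (1, -2, 0, -3)
  u_2 = (-1/14, 8/7, 2, -11/14)

Apply the Gram-Schmidt recurrence
  u_1 = v_1
  u_i = v_i − Σ_{j<i} ((v_i · u_j) / (u_j · u_j)) · u_j.

Step by step this gives:
  u_1 = (1, -2, 0, -3)
  u_2 = (-1/14, 8/7, 2, -11/14)

Orthogonality check:
  u_2 · u_1 = 0 (should be 0)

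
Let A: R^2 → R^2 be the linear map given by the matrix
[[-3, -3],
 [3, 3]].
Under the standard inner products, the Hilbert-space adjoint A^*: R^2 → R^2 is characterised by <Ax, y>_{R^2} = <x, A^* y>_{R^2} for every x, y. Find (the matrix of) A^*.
A^* = A^T =
[[-3, 3],
 [-3, 3]]

For real matrices with standard dot products, the defining identity <Ax, y> = <x, A^* y> gives (Ax)^T y = x^T (A^*) y, i.e. x^T A^T y = x^T (A^*) y. Since this holds for all x, y, we must have A^* = A^T. Therefore
A^* =
[[-3, 3],
 [-3, 3]].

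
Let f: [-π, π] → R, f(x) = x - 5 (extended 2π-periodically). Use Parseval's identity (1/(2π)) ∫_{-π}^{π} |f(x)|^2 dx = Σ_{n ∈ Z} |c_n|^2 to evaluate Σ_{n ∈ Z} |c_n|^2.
Σ |c_n|^2 = π^2/3 + 25

Expand and integrate term by term over [-π, π]:
  ∫ (x)^2 dx = 1·(2π^3/3); ∫ 2·1·(-5)·x dx = 0 (odd integrand); ∫ (-5)^2 dx = 25·2π.
So (1/(2π)) ∫_{-π}^{π} (x - 5)^2 dx = 1π^2/3 + 25 = π^2/3 + 25.
Parseval ⇒ Σ |c_n|^2 = π^2/3 + 25.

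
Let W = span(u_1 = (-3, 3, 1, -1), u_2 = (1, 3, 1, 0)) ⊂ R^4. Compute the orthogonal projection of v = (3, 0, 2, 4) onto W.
proj_W(v) = (215/57, 7/19, 7/57, 52/57)

Set up U = [u_1 | ... | u_2] ∈ R^(4×2). The projector onto W = col(U) is P = U (U^T U)^(-1) U^T.
Compute U^T U =
  [20, 7]
  [7, 11],
and U^T v = (-11, 5).
Solve U^T U · c = U^T v for the coefficients: c = (-52/57, 59/57). The projection is proj_W(v) = U c.
Check: (v - proj_W(v)) · u_1 = 0  (should be 0).
Check: (v - proj_W(v)) · u_2 = 0  (should be 0).
Result: proj_W(v) = (215/57, 7/19, 7/57, 52/57).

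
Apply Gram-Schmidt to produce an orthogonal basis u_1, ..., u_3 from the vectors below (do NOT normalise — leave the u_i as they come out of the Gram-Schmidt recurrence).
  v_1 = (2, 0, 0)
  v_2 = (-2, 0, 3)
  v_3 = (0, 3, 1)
Orthogonal basis:
  u_1 = (2, 0, 0)
  u_2 = (0, 0, 3)
  u_3 = (0, 3, 0)

Apply the Gram-Schmidt recurrence
  u_1 = v_1
  u_i = v_i − Σ_{j<i} ((v_i · u_j) / (u_j · u_j)) · u_j.

Step by step this gives:
  u_1 = (2, 0, 0)
  u_2 = (0, 0, 3)
  u_3 = (0, 3, 0)

Orthogonality check:
  u_2 · u_1 = 0 (should be 0)
  u_3 · u_1 = 0 (should be 0)
  u_3 · u_2 = 0 (should be 0)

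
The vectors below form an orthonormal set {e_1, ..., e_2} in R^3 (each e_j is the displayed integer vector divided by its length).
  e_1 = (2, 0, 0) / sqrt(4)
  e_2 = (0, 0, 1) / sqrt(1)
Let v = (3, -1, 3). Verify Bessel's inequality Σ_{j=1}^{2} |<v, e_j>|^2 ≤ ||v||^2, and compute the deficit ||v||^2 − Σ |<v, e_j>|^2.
Σ |<v, e_j>|^2 = 18; ||v||^2 = 19; deficit = 1

Write each e_j = u_j / sqrt(<u_j, u_j>) where u_j is the displayed integer vector. Then <v, e_j> = <v, u_j> / sqrt(<u_j, u_j>), so |<v, e_j>|^2 = <v, u_j>^2 / <u_j, u_j>.
Coefficients: <v, e_1> = 6/sqrt(4), <v, e_2> = 3/sqrt(1).
Square and sum: Σ |<v, e_j>|^2 = 18.
Compute ||v||^2 = v·v = 19.
Deficit = 19 − 18 = 1 ≥ 0, confirming Bessel's inequality. (The deficit equals ||v − Σ <v,e_j> e_j||^2, the squared distance from v to span{e_j}.)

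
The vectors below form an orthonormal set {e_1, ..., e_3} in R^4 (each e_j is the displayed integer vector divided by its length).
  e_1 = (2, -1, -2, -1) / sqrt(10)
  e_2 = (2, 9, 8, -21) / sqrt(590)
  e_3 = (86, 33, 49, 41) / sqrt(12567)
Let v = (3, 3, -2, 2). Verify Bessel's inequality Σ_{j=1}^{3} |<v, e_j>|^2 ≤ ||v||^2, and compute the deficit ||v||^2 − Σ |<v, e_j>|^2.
Σ |<v, e_j>|^2 = 2729/213; ||v||^2 = 26; deficit = 2809/213

Write each e_j = u_j / sqrt(<u_j, u_j>) where u_j is the displayed integer vector. Then <v, e_j> = <v, u_j> / sqrt(<u_j, u_j>), so |<v, e_j>|^2 = <v, u_j>^2 / <u_j, u_j>.
Coefficients: <v, e_1> = 5/sqrt(10), <v, e_2> = -25/sqrt(590), <v, e_3> = 341/sqrt(12567).
Square and sum: Σ |<v, e_j>|^2 = 2729/213.
Compute ||v||^2 = v·v = 26.
Deficit = 26 − 2729/213 = 2809/213 ≥ 0, confirming Bessel's inequality. (The deficit equals ||v − Σ <v,e_j> e_j||^2, the squared distance from v to span{e_j}.)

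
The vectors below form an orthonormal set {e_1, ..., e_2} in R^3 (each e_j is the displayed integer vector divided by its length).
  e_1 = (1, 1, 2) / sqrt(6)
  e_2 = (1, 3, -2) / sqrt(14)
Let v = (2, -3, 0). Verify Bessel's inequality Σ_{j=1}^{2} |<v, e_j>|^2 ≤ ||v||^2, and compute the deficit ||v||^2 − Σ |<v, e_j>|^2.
Σ |<v, e_j>|^2 = 11/3; ||v||^2 = 13; deficit = 28/3

Write each e_j = u_j / sqrt(<u_j, u_j>) where u_j is the displayed integer vector. Then <v, e_j> = <v, u_j> / sqrt(<u_j, u_j>), so |<v, e_j>|^2 = <v, u_j>^2 / <u_j, u_j>.
Coefficients: <v, e_1> = -1/sqrt(6), <v, e_2> = -7/sqrt(14).
Square and sum: Σ |<v, e_j>|^2 = 11/3.
Compute ||v||^2 = v·v = 13.
Deficit = 13 − 11/3 = 28/3 ≥ 0, confirming Bessel's inequality. (The deficit equals ||v − Σ <v,e_j> e_j||^2, the squared distance from v to span{e_j}.)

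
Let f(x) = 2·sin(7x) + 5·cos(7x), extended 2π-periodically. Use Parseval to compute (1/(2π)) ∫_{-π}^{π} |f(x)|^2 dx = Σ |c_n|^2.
Σ |c_n|^2 = 29/2

Expand |f|^2 and use orthogonality of {sin(nx), cos(mx)} on [-π, π]:
  ∫_{-π}^{π} sin(nx)^2 dx = π, ∫ cos(mx)^2 dx = π, and cross terms integrate to 0.
So ∫_{-π}^{π} f(x)^2 dx = 2^2 · π + 5^2 · π = (4 + 25)π.
Divide by 2π: (4 + 25)/2 = 29/2.
By Parseval, this equals Σ |c_n|^2.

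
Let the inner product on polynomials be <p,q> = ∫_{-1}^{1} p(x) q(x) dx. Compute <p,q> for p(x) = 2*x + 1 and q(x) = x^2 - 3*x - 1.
<p,q> = -16/3

Expand the product: p(x)·q(x) = 2*x^3 - 5*x^2 - 5*x - 1.
∫_{-1}^{1} of each monomial x^k gives [2/(k+1) if k even, 0 if k odd]. Integrating term-by-term (or equivalently evaluating the antiderivative F(x) = x^4/2 - 5*x^3/3 - 5*x^2/2 - x at the endpoints):
  F(1) − F(−1) = -14/3 − (2/3) = -16/3.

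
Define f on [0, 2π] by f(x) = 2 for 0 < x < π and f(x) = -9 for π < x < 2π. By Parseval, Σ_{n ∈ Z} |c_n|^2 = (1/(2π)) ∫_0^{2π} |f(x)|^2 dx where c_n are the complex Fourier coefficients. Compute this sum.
Σ |c_n|^2 = 85/2

Parseval equates the L^2 energy of f (normalised by 1/(2π)) with the ℓ^2 sum of its Fourier coefficients: (1/(2π)) ∫_0^{2π} |f|^2 = Σ |c_n|^2.
Compute the left side: (1/(2π)) [∫_0^π 2^2 dx + ∫_π^{2π} (-9)^2 dx] = (1/(2π)) · (4π + 81π) = (4 + 81)/2 = 85/2.
So Σ_{n ∈ Z} |c_n|^2 = 85/2.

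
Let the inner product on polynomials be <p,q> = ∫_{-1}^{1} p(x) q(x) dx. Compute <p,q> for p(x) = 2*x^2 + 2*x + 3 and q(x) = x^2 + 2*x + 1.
<p,q> = 64/5

Expand the product: p(x)·q(x) = 2*x^4 + 6*x^3 + 9*x^2 + 8*x + 3.
∫_{-1}^{1} of each monomial x^k gives [2/(k+1) if k even, 0 if k odd]. Integrating term-by-term (or equivalently evaluating the antiderivative F(x) = 2*x^5/5 + 3*x^4/2 + 3*x^3 + 4*x^2 + 3*x at the endpoints):
  F(1) − F(−1) = 119/10 − (-9/10) = 64/5.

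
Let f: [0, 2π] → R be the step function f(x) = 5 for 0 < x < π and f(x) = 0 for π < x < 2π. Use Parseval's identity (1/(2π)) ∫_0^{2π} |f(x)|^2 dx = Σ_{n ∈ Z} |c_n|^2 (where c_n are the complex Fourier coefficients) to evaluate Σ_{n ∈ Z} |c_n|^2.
Σ |c_n|^2 = 25/2

Parseval equates the L^2 energy of f (normalised by 1/(2π)) with the ℓ^2 sum of its Fourier coefficients: (1/(2π)) ∫_0^{2π} |f|^2 = Σ |c_n|^2.
Compute the left side: (1/(2π)) [∫_0^π 5^2 dx + ∫_π^{2π} 0^2 dx] = (1/(2π)) · (25π + 0π) = (25 + 0)/2 = 25/2.
So Σ_{n ∈ Z} |c_n|^2 = 25/2.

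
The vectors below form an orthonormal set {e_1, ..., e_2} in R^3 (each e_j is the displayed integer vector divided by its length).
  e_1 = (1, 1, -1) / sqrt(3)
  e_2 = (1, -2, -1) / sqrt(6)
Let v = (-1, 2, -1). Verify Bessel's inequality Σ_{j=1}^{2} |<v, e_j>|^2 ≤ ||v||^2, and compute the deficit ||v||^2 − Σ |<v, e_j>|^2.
Σ |<v, e_j>|^2 = 4; ||v||^2 = 6; deficit = 2

Write each e_j = u_j / sqrt(<u_j, u_j>) where u_j is the displayed integer vector. Then <v, e_j> = <v, u_j> / sqrt(<u_j, u_j>), so |<v, e_j>|^2 = <v, u_j>^2 / <u_j, u_j>.
Coefficients: <v, e_1> = 2/sqrt(3), <v, e_2> = -4/sqrt(6).
Square and sum: Σ |<v, e_j>|^2 = 4.
Compute ||v||^2 = v·v = 6.
Deficit = 6 − 4 = 2 ≥ 0, confirming Bessel's inequality. (The deficit equals ||v − Σ <v,e_j> e_j||^2, the squared distance from v to span{e_j}.)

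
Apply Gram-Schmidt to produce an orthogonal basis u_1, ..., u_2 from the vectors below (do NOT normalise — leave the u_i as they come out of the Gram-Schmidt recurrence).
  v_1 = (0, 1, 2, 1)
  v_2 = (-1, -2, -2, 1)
Orthogonal basis:
  u_1 = (0, 1, 2, 1)
  u_2 = (-1, -7/6, -1/3, 11/6)

Apply the Gram-Schmidt recurrence
  u_1 = v_1
  u_i = v_i − Σ_{j<i} ((v_i · u_j) / (u_j · u_j)) · u_j.

Step by step this gives:
  u_1 = (0, 1, 2, 1)
  u_2 = (-1, -7/6, -1/3, 11/6)

Orthogonality check:
  u_2 · u_1 = 0 (should be 0)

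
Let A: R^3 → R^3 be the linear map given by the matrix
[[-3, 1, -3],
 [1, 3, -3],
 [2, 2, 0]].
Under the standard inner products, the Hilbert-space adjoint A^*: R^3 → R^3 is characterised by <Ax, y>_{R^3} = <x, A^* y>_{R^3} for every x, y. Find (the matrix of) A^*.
A^* = A^T =
[[-3, 1, 2],
 [1, 3, 2],
 [-3, -3, 0]]

For real matrices with standard dot products, the defining identity <Ax, y> = <x, A^* y> gives (Ax)^T y = x^T (A^*) y, i.e. x^T A^T y = x^T (A^*) y. Since this holds for all x, y, we must have A^* = A^T. Therefore
A^* =
[[-3, 1, 2],
 [1, 3, 2],
 [-3, -3, 0]].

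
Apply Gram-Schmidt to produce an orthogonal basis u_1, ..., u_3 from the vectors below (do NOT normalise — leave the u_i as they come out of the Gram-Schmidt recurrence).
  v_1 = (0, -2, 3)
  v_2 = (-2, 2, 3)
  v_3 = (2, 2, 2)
Orthogonal basis:
  u_1 = (0, -2, 3)
  u_2 = (-2, 36/13, 24/13)
  u_3 = (132/49, 66/49, 44/49)

Apply the Gram-Schmidt recurrence
  u_1 = v_1
  u_i = v_i − Σ_{j<i} ((v_i · u_j) / (u_j · u_j)) · u_j.

Step by step this gives:
  u_1 = (0, -2, 3)
  u_2 = (-2, 36/13, 24/13)
  u_3 = (132/49, 66/49, 44/49)

Orthogonality check:
  u_2 · u_1 = 0 (should be 0)
  u_3 · u_1 = 0 (should be 0)
  u_3 · u_2 = 0 (should be 0)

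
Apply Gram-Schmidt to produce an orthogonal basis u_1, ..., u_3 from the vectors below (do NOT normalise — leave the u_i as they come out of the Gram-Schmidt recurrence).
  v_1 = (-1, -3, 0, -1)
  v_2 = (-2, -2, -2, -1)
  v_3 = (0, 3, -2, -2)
Orthogonal basis:
  u_1 = (-1, -3, 0, -1)
  u_2 = (-13/11, 5/11, -2, -2/11)
  u_3 = (35/62, 39/62, 1/31, -76/31)

Apply the Gram-Schmidt recurrence
  u_1 = v_1
  u_i = v_i − Σ_{j<i} ((v_i · u_j) / (u_j · u_j)) · u_j.

Step by step this gives:
  u_1 = (-1, -3, 0, -1)
  u_2 = (-13/11, 5/11, -2, -2/11)
  u_3 = (35/62, 39/62, 1/31, -76/31)

Orthogonality check:
  u_2 · u_1 = 0 (should be 0)
  u_3 · u_1 = 0 (should be 0)
  u_3 · u_2 = 0 (should be 0)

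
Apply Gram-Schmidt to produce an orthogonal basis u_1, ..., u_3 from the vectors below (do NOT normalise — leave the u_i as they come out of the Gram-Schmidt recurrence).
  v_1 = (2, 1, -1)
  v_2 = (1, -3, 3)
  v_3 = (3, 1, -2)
Orthogonal basis:
  u_1 = (2, 1, -1)
  u_2 = (7/3, -7/3, 7/3)
  u_3 = (0, -1/2, -1/2)

Apply the Gram-Schmidt recurrence
  u_1 = v_1
  u_i = v_i − Σ_{j<i} ((v_i · u_j) / (u_j · u_j)) · u_j.

Step by step this gives:
  u_1 = (2, 1, -1)
  u_2 = (7/3, -7/3, 7/3)
  u_3 = (0, -1/2, -1/2)

Orthogonality check:
  u_2 · u_1 = 0 (should be 0)
  u_3 · u_1 = 0 (should be 0)
  u_3 · u_2 = 0 (should be 0)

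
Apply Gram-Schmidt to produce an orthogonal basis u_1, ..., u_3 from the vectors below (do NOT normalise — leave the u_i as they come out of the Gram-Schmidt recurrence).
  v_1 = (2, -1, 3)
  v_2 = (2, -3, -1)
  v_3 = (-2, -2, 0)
Orthogonal basis:
  u_1 = (2, -1, 3)
  u_2 = (10/7, -19/7, -13/7)
  u_3 = (-2, -8/5, 4/5)

Apply the Gram-Schmidt recurrence
  u_1 = v_1
  u_i = v_i − Σ_{j<i} ((v_i · u_j) / (u_j · u_j)) · u_j.

Step by step this gives:
  u_1 = (2, -1, 3)
  u_2 = (10/7, -19/7, -13/7)
  u_3 = (-2, -8/5, 4/5)

Orthogonality check:
  u_2 · u_1 = 0 (should be 0)
  u_3 · u_1 = 0 (should be 0)
  u_3 · u_2 = 0 (should be 0)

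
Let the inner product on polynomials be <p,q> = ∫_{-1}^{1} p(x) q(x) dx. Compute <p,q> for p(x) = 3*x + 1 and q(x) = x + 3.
<p,q> = 8

Expand the product: p(x)·q(x) = 3*x^2 + 10*x + 3.
∫_{-1}^{1} of each monomial x^k gives [2/(k+1) if k even, 0 if k odd]. Integrating term-by-term (or equivalently evaluating the antiderivative F(x) = x^3 + 5*x^2 + 3*x at the endpoints):
  F(1) − F(−1) = 9 − (1) = 8.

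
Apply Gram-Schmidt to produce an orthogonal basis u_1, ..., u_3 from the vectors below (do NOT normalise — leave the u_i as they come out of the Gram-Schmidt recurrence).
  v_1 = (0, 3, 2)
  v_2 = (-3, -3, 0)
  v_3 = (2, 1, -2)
Orthogonal basis:
  u_1 = (0, 3, 2)
  u_2 = (-3, -12/13, 18/13)
  u_3 = (-8/17, 8/17, -12/17)

Apply the Gram-Schmidt recurrence
  u_1 = v_1
  u_i = v_i − Σ_{j<i} ((v_i · u_j) / (u_j · u_j)) · u_j.

Step by step this gives:
  u_1 = (0, 3, 2)
  u_2 = (-3, -12/13, 18/13)
  u_3 = (-8/17, 8/17, -12/17)

Orthogonality check:
  u_2 · u_1 = 0 (should be 0)
  u_3 · u_1 = 0 (should be 0)
  u_3 · u_2 = 0 (should be 0)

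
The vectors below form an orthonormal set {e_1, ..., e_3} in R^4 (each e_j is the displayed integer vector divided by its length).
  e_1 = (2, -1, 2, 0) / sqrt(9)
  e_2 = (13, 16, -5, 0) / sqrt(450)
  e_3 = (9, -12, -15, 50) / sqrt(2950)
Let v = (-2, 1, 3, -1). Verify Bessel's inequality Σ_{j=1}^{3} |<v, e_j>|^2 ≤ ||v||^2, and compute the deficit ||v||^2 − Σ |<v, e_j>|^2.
Σ |<v, e_j>|^2 = 401/59; ||v||^2 = 15; deficit = 484/59

Write each e_j = u_j / sqrt(<u_j, u_j>) where u_j is the displayed integer vector. Then <v, e_j> = <v, u_j> / sqrt(<u_j, u_j>), so |<v, e_j>|^2 = <v, u_j>^2 / <u_j, u_j>.
Coefficients: <v, e_1> = 1/sqrt(9), <v, e_2> = -25/sqrt(450), <v, e_3> = -125/sqrt(2950).
Square and sum: Σ |<v, e_j>|^2 = 401/59.
Compute ||v||^2 = v·v = 15.
Deficit = 15 − 401/59 = 484/59 ≥ 0, confirming Bessel's inequality. (The deficit equals ||v − Σ <v,e_j> e_j||^2, the squared distance from v to span{e_j}.)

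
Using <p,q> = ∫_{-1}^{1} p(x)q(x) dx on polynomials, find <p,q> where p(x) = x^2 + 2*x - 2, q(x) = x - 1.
<p,q> = 14/3

Expand the product: p(x)·q(x) = x^3 + x^2 - 4*x + 2.
∫_{-1}^{1} of each monomial x^k gives [2/(k+1) if k even, 0 if k odd]. Integrating term-by-term (or equivalently evaluating the antiderivative F(x) = x^4/4 + x^3/3 - 2*x^2 + 2*x at the endpoints):
  F(1) − F(−1) = 7/12 − (-49/12) = 14/3.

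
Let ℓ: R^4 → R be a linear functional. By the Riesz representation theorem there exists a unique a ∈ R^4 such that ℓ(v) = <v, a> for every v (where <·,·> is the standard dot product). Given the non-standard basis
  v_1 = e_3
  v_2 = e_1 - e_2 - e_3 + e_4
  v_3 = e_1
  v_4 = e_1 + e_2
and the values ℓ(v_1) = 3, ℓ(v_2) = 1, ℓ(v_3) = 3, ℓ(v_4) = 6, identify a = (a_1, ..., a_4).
a = (3, 3, 3, 4)

Write a = (a_1, ..., a_4) in the standard basis. For each basis vector v_i, ℓ(v_i) = <v_i, a> is a linear equation in the a_j's. Collect the n equations into a matrix system V a = ℓ, where row i of V is v_i (expressed in the standard basis). Since V is invertible (lower-triangular with 1s on the diagonal, up to permutation), solve by back-substitution:
  V =
[[0, 0, 1, 0],
 [1, -1, -1, 1],
 [1, 0, 0, 0],
 [1, 1, 0, 0]]
  V a = (3, 1, 3, 6)
Solving gives a = (3, 3, 3, 4).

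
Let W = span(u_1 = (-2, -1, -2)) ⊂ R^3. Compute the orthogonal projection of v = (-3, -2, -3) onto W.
proj_W(v) = (-28/9, -14/9, -28/9)

Set up U = [u_1 | ... | u_1] ∈ R^(3×1). The projector onto W = col(U) is P = U (U^T U)^(-1) U^T.
Compute U^T U =
  [9],
and U^T v = (14).
Solve U^T U · c = U^T v for the coefficients: c = (14/9). The projection is proj_W(v) = U c.
Check: (v - proj_W(v)) · u_1 = 0  (should be 0).
Result: proj_W(v) = (-28/9, -14/9, -28/9).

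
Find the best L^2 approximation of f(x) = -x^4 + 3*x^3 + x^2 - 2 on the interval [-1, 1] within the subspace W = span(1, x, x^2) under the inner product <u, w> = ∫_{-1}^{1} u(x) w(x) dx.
g(x) = x^2/7 + 9*x/5 - 67/35

The best approximation g ∈ W is the orthogonal projection of f onto W. Writing g = a_0 + a_1 x + a_2 x^2, the coefficients solve the normal equations G · a = b where
  G_{ij} = <φ_i, φ_j> and b_i = <f, φ_i>, with φ_0 = 1, φ_1 = x, φ_2 = x^2.
G =
  [2, 0, 2/3]
  [0, 2/3, 0]
  [2/3, 0, 2/5],
b = (-56/15, 6/5, -128/105).
Solving gives a_0 = -67/35, a_1 = 9/5, a_2 = 1/7, so
  g(x) = x^2/7 + 9*x/5 - 67/35.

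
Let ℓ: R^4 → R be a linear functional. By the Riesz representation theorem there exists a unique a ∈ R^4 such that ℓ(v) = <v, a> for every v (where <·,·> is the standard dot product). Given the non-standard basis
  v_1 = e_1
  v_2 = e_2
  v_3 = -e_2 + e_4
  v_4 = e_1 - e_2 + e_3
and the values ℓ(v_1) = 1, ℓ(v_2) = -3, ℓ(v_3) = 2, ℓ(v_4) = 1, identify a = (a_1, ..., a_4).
a = (1, -3, -3, -1)

Write a = (a_1, ..., a_4) in the standard basis. For each basis vector v_i, ℓ(v_i) = <v_i, a> is a linear equation in the a_j's. Collect the n equations into a matrix system V a = ℓ, where row i of V is v_i (expressed in the standard basis). Since V is invertible (lower-triangular with 1s on the diagonal, up to permutation), solve by back-substitution:
  V =
[[1, 0, 0, 0],
 [0, 1, 0, 0],
 [0, -1, 0, 1],
 [1, -1, 1, 0]]
  V a = (1, -3, 2, 1)
Solving gives a = (1, -3, -3, -1).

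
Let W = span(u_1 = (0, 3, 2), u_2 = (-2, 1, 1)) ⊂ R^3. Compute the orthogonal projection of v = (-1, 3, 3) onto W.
proj_W(v) = (-58/53, 179/53, 129/53)

Set up U = [u_1 | ... | u_2] ∈ R^(3×2). The projector onto W = col(U) is P = U (U^T U)^(-1) U^T.
Compute U^T U =
  [13, 5]
  [5, 6],
and U^T v = (15, 8).
Solve U^T U · c = U^T v for the coefficients: c = (50/53, 29/53). The projection is proj_W(v) = U c.
Check: (v - proj_W(v)) · u_1 = 0  (should be 0).
Check: (v - proj_W(v)) · u_2 = 0  (should be 0).
Result: proj_W(v) = (-58/53, 179/53, 129/53).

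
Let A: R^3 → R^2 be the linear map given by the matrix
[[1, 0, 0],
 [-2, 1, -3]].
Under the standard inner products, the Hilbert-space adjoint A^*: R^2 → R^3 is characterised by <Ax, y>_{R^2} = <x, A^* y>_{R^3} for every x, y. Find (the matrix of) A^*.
A^* = A^T =
[[1, -2],
 [0, 1],
 [0, -3]]

For real matrices with standard dot products, the defining identity <Ax, y> = <x, A^* y> gives (Ax)^T y = x^T (A^*) y, i.e. x^T A^T y = x^T (A^*) y. Since this holds for all x, y, we must have A^* = A^T. Therefore
A^* =
[[1, -2],
 [0, 1],
 [0, -3]].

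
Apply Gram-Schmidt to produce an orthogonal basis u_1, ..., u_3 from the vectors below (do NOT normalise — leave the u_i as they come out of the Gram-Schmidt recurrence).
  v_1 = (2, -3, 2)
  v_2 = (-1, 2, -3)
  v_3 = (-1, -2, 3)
Orthogonal basis:
  u_1 = (2, -3, 2)
  u_2 = (11/17, -8/17, -23/17)
  u_3 = (-25/21, -20/21, -5/21)

Apply the Gram-Schmidt recurrence
  u_1 = v_1
  u_i = v_i − Σ_{j<i} ((v_i · u_j) / (u_j · u_j)) · u_j.

Step by step this gives:
  u_1 = (2, -3, 2)
  u_2 = (11/17, -8/17, -23/17)
  u_3 = (-25/21, -20/21, -5/21)

Orthogonality check:
  u_2 · u_1 = 0 (should be 0)
  u_3 · u_1 = 0 (should be 0)
  u_3 · u_2 = 0 (should be 0)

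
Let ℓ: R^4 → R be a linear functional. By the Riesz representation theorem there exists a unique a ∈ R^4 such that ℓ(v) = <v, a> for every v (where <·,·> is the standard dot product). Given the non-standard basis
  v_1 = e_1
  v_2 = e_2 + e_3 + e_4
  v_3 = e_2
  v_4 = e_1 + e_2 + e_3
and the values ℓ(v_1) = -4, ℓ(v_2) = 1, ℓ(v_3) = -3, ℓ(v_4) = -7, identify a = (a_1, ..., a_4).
a = (-4, -3, 0, 4)

Write a = (a_1, ..., a_4) in the standard basis. For each basis vector v_i, ℓ(v_i) = <v_i, a> is a linear equation in the a_j's. Collect the n equations into a matrix system V a = ℓ, where row i of V is v_i (expressed in the standard basis). Since V is invertible (lower-triangular with 1s on the diagonal, up to permutation), solve by back-substitution:
  V =
[[1, 0, 0, 0],
 [0, 1, 1, 1],
 [0, 1, 0, 0],
 [1, 1, 1, 0]]
  V a = (-4, 1, -3, -7)
Solving gives a = (-4, -3, 0, 4).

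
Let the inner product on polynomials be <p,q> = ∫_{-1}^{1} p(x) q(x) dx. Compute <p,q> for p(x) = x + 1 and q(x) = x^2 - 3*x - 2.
<p,q> = -16/3

Expand the product: p(x)·q(x) = x^3 - 2*x^2 - 5*x - 2.
∫_{-1}^{1} of each monomial x^k gives [2/(k+1) if k even, 0 if k odd]. Integrating term-by-term (or equivalently evaluating the antiderivative F(x) = x^4/4 - 2*x^3/3 - 5*x^2/2 - 2*x at the endpoints):
  F(1) − F(−1) = -59/12 − (5/12) = -16/3.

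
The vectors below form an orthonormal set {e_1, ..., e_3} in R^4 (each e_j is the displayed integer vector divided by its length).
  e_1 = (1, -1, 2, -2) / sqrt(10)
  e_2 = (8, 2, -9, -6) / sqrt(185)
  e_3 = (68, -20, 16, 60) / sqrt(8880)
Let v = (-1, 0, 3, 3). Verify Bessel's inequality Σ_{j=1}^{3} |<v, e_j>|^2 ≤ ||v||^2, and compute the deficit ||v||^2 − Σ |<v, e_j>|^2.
Σ |<v, e_j>|^2 = 109/6; ||v||^2 = 19; deficit = 5/6

Write each e_j = u_j / sqrt(<u_j, u_j>) where u_j is the displayed integer vector. Then <v, e_j> = <v, u_j> / sqrt(<u_j, u_j>), so |<v, e_j>|^2 = <v, u_j>^2 / <u_j, u_j>.
Coefficients: <v, e_1> = -1/sqrt(10), <v, e_2> = -53/sqrt(185), <v, e_3> = 160/sqrt(8880).
Square and sum: Σ |<v, e_j>|^2 = 109/6.
Compute ||v||^2 = v·v = 19.
Deficit = 19 − 109/6 = 5/6 ≥ 0, confirming Bessel's inequality. (The deficit equals ||v − Σ <v,e_j> e_j||^2, the squared distance from v to span{e_j}.)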